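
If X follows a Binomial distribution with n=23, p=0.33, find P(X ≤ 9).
0.803401

We have X ~ Binomial(n=23, p=0.33).

The CDF gives us P(X ≤ k).

Using the CDF:
P(X ≤ 9) = 0.803401

This means there's approximately a 80.3% chance that X is at most 9.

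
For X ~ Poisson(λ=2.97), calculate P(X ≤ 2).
0.429945

We have X ~ Poisson(λ=2.97).

The CDF gives us P(X ≤ k).

Using the CDF:
P(X ≤ 2) = 0.429945

This means there's approximately a 43.0% chance that X is at most 2.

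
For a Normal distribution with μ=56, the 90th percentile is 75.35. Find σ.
σ = 15.0989

For X ~ Normal(μ, σ), the p-th percentile satisfies x = μ + z_p × σ,
where z_p = Φ⁻¹(p) is the standard normal quantile.

Step 1: z_{0.9} = Φ⁻¹(0.9) = 1.2816

Step 2: Solve for σ:
75.35 = 56 + 1.2816 × σ
σ = (75.35 - 56) / 1.2816
σ = 19.35 / 1.2816
σ = 15.0989

Verification: μ + z × σ = 56 + 1.2816 × 15.0989 = 75.35 ✓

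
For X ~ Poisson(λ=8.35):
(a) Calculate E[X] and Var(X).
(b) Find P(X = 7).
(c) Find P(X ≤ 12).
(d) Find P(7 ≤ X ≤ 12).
(a) E[X] = 8.3500, Var(X) = 8.3500
(b) P(X = 7) = 0.132744
(c) P(X ≤ 12) = 0.917866
(d) P(7 ≤ X ≤ 12) = 0.645349

We have X ~ Poisson(λ=8.35).

(a) Moments:
E[X] = 8.3500
Var(X) = 8.3500
σ = √Var(X) = 2.8896

(b) Point probability using PMF:
P(X = 7) = 0.132744

(c) Cumulative probability using CDF:
P(X ≤ 12) = F(12) = 0.917866

(d) Range probability:
P(7 ≤ X ≤ 12) = P(X ≤ 12) - P(X ≤ 6)
                   = F(12) - F(6)
                   = 0.917866 - 0.272518
                   = 0.645349

This means approximately 64.5% of outcomes fall in the interval [7, 12].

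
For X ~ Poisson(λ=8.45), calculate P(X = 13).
0.038465

We have X ~ Poisson(λ=8.45).

For a Poisson distribution, the PMF gives us the probability of each outcome.

Using the PMF formula:
P(X = 13) = 0.038465

Rounded to 4 decimal places: 0.0385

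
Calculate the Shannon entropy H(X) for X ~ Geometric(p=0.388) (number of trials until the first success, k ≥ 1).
1.7213 nats

We have X ~ Geometric(p=0.388) (number of trials until the first success, k ≥ 1).

The Shannon entropy measures the uncertainty or information content of the distribution.

For a Geometric distribution with p=0.388 (number of trials until the first success, k ≥ 1):
H(X) = 1.7213 nats

(In bits, this would be 2.4832 bits.)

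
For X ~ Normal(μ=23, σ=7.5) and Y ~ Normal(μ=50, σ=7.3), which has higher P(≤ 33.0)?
X has higher probability (P(X ≤ 33.0) = 0.9088 > P(Y ≤ 33.0) = 0.0099)

Compute P(≤ 33.0) for each distribution:

X ~ Normal(μ=23, σ=7.5):
P(X ≤ 33.0) = 0.9088

Y ~ Normal(μ=50, σ=7.3):
P(Y ≤ 33.0) = 0.0099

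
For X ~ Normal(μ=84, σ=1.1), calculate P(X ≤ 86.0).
0.965482

We have X ~ Normal(μ=84, σ=1.1).

The CDF gives us P(X ≤ k).

Using the CDF:
P(X ≤ 86.0) = 0.965482

This means there's approximately a 96.5% chance that X is at most 86.0.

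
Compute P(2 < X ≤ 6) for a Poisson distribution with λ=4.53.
0.656956

We have X ~ Poisson(λ=4.53).

To find P(2 < X ≤ 6), we use:
P(2 < X ≤ 6) = P(X ≤ 6) - P(X ≤ 2)
                 = F(6) - F(2)
                 = 0.827188 - 0.170232
                 = 0.656956

So there's approximately a 65.7% chance that X falls in this range.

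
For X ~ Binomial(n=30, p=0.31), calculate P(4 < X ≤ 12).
0.871517

We have X ~ Binomial(n=30, p=0.31).

To find P(4 < X ≤ 12), we use:
P(4 < X ≤ 12) = P(X ≤ 12) - P(X ≤ 4)
                 = F(12) - F(4)
                 = 0.894747 - 0.023230
                 = 0.871517

So there's approximately a 87.2% chance that X falls in this range.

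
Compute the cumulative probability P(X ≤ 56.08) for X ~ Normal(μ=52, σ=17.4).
0.592695

We have X ~ Normal(μ=52, σ=17.4).

The CDF gives us P(X ≤ k).

Using the CDF:
P(X ≤ 56.08) = 0.592695

This means there's approximately a 59.3% chance that X is at most 56.08.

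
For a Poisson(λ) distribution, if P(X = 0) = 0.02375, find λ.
λ = 3.7402

For a Poisson(λ) distribution, the PMF at 0 is:
P(X = 0) = λ^0 e^(-λ) / 0! = e^(-λ)

Given P(X = 0) = 0.02375:
e^(-λ) = 0.02375
-λ = ln(0.02375)
λ = -ln(0.02375) = 3.7402

Verification: e^(-3.7402) = 0.02375 ✓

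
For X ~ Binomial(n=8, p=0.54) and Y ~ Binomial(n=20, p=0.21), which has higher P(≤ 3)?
Y has higher probability (P(Y ≤ 3) = 0.3690 > P(X ≤ 3) = 0.2798)

Compute P(≤ 3) for each distribution:

X ~ Binomial(n=8, p=0.54):
P(X ≤ 3) = 0.2798

Y ~ Binomial(n=20, p=0.21):
P(Y ≤ 3) = 0.3690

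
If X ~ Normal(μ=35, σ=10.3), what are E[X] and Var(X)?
E[X] = 35.0000, Var(X) = 106.0900

We have X ~ Normal(μ=35, σ=10.3).

For a Normal distribution with μ=35, σ=10.3:

Expected value:
E[X] = 35.0000

Variance:
Var(X) = 106.0900

Standard deviation:
σ = √Var(X) = 10.3000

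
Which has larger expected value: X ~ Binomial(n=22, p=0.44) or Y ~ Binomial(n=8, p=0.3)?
X has larger mean (9.6800 > 2.4000)

Compute the expected value for each distribution:

X ~ Binomial(n=22, p=0.44):
E[X] = 9.6800

Y ~ Binomial(n=8, p=0.3):
E[Y] = 2.4000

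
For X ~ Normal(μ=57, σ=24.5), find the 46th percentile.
54.5394

We have X ~ Normal(μ=57, σ=24.5).

We want to find x such that P(X ≤ x) = 0.46.

This is the 46th percentile, which means 46% of values fall below this point.

Using the inverse CDF (quantile function):
x = F⁻¹(0.46) = 54.5394

Verification: P(X ≤ 54.5394) = 0.46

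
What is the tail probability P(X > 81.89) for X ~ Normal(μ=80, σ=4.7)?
0.343795

We have X ~ Normal(μ=80, σ=4.7).

P(X > 81.89) = 1 - P(X ≤ 81.89)
                = 1 - F(81.89)
                = 1 - 0.656205
                = 0.343795

So there's approximately a 34.4% chance that X exceeds 81.89.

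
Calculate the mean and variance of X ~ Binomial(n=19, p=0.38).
E[X] = 7.2200, Var(X) = 4.4764

We have X ~ Binomial(n=19, p=0.38).

For a Binomial distribution with n=19, p=0.38:

Expected value:
E[X] = 7.2200

Variance:
Var(X) = 4.4764

Standard deviation:
σ = √Var(X) = 2.1158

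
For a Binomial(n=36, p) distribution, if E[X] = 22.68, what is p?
p = 0.63

For a Binomial(n, p) distribution:
E[X] = n × p

Given n = 36 and E[X] = 22.68:
22.68 = 36 × p
p = 22.68 / 36 = 0.63

Verification: Binomial(36, 0.63) has E[X] = 22.68 ✓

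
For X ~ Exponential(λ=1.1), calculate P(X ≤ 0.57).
0.465808

We have X ~ Exponential(λ=1.1).

The CDF gives us P(X ≤ k).

Using the CDF:
P(X ≤ 0.57) = 0.465808

This means there's approximately a 46.6% chance that X is at most 0.57.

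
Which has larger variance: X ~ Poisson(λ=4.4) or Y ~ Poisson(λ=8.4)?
Y has larger variance (8.4000 > 4.4000)

Compute the variance for each distribution:

X ~ Poisson(λ=4.4):
Var(X) = 4.4000

Y ~ Poisson(λ=8.4):
Var(Y) = 8.4000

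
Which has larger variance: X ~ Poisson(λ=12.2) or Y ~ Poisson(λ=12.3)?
Y has larger variance (12.3000 > 12.2000)

Compute the variance for each distribution:

X ~ Poisson(λ=12.2):
Var(X) = 12.2000

Y ~ Poisson(λ=12.3):
Var(Y) = 12.3000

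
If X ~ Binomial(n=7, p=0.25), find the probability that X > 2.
0.243591

We have X ~ Binomial(n=7, p=0.25).

P(X > 2) = 1 - P(X ≤ 2)
                = 1 - F(2)
                = 1 - 0.756409
                = 0.243591

So there's approximately a 24.4% chance that X exceeds 2.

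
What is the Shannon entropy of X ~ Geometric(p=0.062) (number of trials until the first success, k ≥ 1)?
3.7490 nats

We have X ~ Geometric(p=0.062) (number of trials until the first success, k ≥ 1).

The Shannon entropy measures the uncertainty or information content of the distribution.

For a Geometric distribution with p=0.062 (number of trials until the first success, k ≥ 1):
H(X) = 3.7490 nats

(In bits, this would be 5.4086 bits.)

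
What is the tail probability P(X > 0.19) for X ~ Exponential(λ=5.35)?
0.361859

We have X ~ Exponential(λ=5.35).

P(X > 0.19) = 1 - P(X ≤ 0.19)
                = 1 - F(0.19)
                = 1 - 0.638141
                = 0.361859

So there's approximately a 36.2% chance that X exceeds 0.19.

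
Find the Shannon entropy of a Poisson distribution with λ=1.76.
1.6317 nats

We have X ~ Poisson(λ=1.76).

The Shannon entropy measures the uncertainty or information content of the distribution.

For a Poisson distribution with λ=1.76:
H(X) = 1.6317 nats

(In bits, this would be 2.3540 bits.)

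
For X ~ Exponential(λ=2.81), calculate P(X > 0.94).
0.071261

We have X ~ Exponential(λ=2.81).

P(X > 0.94) = 1 - P(X ≤ 0.94)
                = 1 - F(0.94)
                = 1 - 0.928739
                = 0.071261

So there's approximately a 7.1% chance that X exceeds 0.94.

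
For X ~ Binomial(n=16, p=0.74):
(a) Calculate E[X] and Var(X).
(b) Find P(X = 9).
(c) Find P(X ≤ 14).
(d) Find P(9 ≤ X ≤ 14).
(a) E[X] = 11.8400, Var(X) = 3.0784
(b) P(X = 9) = 0.061140
(c) P(X ≤ 14) = 0.946461
(d) P(9 ≤ X ≤ 14) = 0.912476

We have X ~ Binomial(n=16, p=0.74).

(a) Moments:
E[X] = 11.8400
Var(X) = 3.0784
σ = √Var(X) = 1.7545

(b) Point probability using PMF:
P(X = 9) = 0.061140

(c) Cumulative probability using CDF:
P(X ≤ 14) = F(14) = 0.946461

(d) Range probability:
P(9 ≤ X ≤ 14) = P(X ≤ 14) - P(X ≤ 8)
                   = F(14) - F(8)
                   = 0.946461 - 0.033985
                   = 0.912476

This means approximately 91.2% of outcomes fall in the interval [9, 14].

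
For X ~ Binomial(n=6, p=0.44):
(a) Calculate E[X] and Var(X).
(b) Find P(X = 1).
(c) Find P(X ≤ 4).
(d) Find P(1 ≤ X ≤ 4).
(a) E[X] = 2.6400, Var(X) = 1.4784
(b) P(X = 1) = 0.145393
(c) P(X ≤ 4) = 0.937332
(d) P(1 ≤ X ≤ 4) = 0.906491

We have X ~ Binomial(n=6, p=0.44).

(a) Moments:
E[X] = 2.6400
Var(X) = 1.4784
σ = √Var(X) = 1.2159

(b) Point probability using PMF:
P(X = 1) = 0.145393

(c) Cumulative probability using CDF:
P(X ≤ 4) = F(4) = 0.937332

(d) Range probability:
P(1 ≤ X ≤ 4) = P(X ≤ 4) - P(X ≤ 0)
                   = F(4) - F(0)
                   = 0.937332 - 0.030841
                   = 0.906491

This means approximately 90.6% of outcomes fall in the interval [1, 4].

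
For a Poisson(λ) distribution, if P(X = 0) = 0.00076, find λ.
λ = 7.1822

For a Poisson(λ) distribution, the PMF at 0 is:
P(X = 0) = λ^0 e^(-λ) / 0! = e^(-λ)

Given P(X = 0) = 0.00076:
e^(-λ) = 0.00076
-λ = ln(0.00076)
λ = -ln(0.00076) = 7.1822

Verification: e^(-7.1822) = 0.00076 ✓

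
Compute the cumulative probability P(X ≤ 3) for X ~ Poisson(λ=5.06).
0.256704

We have X ~ Poisson(λ=5.06).

The CDF gives us P(X ≤ k).

Using the CDF:
P(X ≤ 3) = 0.256704

This means there's approximately a 25.7% chance that X is at most 3.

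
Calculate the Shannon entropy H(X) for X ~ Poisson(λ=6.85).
2.3677 nats

We have X ~ Poisson(λ=6.85).

The Shannon entropy measures the uncertainty or information content of the distribution.

For a Poisson distribution with λ=6.85:
H(X) = 2.3677 nats

(In bits, this would be 3.4159 bits.)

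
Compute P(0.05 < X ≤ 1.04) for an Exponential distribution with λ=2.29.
0.799409

We have X ~ Exponential(λ=2.29).

To find P(0.05 < X ≤ 1.04), we use:
P(0.05 < X ≤ 1.04) = P(X ≤ 1.04) - P(X ≤ 0.05)
                 = F(1.04) - F(0.05)
                 = 0.907597 - 0.108188
                 = 0.799409

So there's approximately a 79.9% chance that X falls in this range.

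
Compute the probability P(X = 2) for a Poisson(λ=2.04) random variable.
0.270564

We have X ~ Poisson(λ=2.04).

For a Poisson distribution, the PMF gives us the probability of each outcome.

Using the PMF formula:
P(X = 2) = 0.270564

Rounded to 4 decimal places: 0.2706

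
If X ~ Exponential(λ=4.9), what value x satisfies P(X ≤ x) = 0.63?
0.2029

We have X ~ Exponential(λ=4.9).

We want to find x such that P(X ≤ x) = 0.63.

This is the 63rd percentile, which means 63% of values fall below this point.

Using the inverse CDF (quantile function):
x = F⁻¹(0.63) = 0.2029

Verification: P(X ≤ 0.2029) = 0.63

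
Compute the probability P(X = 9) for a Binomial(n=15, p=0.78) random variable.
0.060645

We have X ~ Binomial(n=15, p=0.78).

For a Binomial distribution, the PMF gives us the probability of each outcome.

Using the PMF formula:
P(X = 9) = 0.060645

Rounded to 4 decimal places: 0.0606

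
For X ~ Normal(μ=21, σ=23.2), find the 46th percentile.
18.6699

We have X ~ Normal(μ=21, σ=23.2).

We want to find x such that P(X ≤ x) = 0.46.

This is the 46th percentile, which means 46% of values fall below this point.

Using the inverse CDF (quantile function):
x = F⁻¹(0.46) = 18.6699

Verification: P(X ≤ 18.6699) = 0.46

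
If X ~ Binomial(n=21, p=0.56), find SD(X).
2.2747

We have X ~ Binomial(n=21, p=0.56).

For a Binomial distribution with n=21, p=0.56:
σ = √Var(X) = 2.2747

The standard deviation is the square root of the variance.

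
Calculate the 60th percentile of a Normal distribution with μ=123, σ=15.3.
126.8762

We have X ~ Normal(μ=123, σ=15.3).

We want to find x such that P(X ≤ x) = 0.6.

This is the 60th percentile, which means 60% of values fall below this point.

Using the inverse CDF (quantile function):
x = F⁻¹(0.6) = 126.8762

Verification: P(X ≤ 126.8762) = 0.6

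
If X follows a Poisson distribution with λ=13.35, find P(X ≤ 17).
0.870193

We have X ~ Poisson(λ=13.35).

The CDF gives us P(X ≤ k).

Using the CDF:
P(X ≤ 17) = 0.870193

This means there's approximately a 87.0% chance that X is at most 17.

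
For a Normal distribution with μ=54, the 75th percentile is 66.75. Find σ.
σ = 18.9032

For X ~ Normal(μ, σ), the p-th percentile satisfies x = μ + z_p × σ,
where z_p = Φ⁻¹(p) is the standard normal quantile.

Step 1: z_{0.75} = Φ⁻¹(0.75) = 0.6745

Step 2: Solve for σ:
66.75 = 54 + 0.6745 × σ
σ = (66.75 - 54) / 0.6745
σ = 12.75 / 0.6745
σ = 18.9032

Verification: μ + z × σ = 54 + 0.6745 × 18.9032 = 66.75 ✓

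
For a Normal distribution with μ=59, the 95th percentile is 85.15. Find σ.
σ = 15.8981

For X ~ Normal(μ, σ), the p-th percentile satisfies x = μ + z_p × σ,
where z_p = Φ⁻¹(p) is the standard normal quantile.

Step 1: z_{0.95} = Φ⁻¹(0.95) = 1.6449

Step 2: Solve for σ:
85.15 = 59 + 1.6449 × σ
σ = (85.15 - 59) / 1.6449
σ = 26.15 / 1.6449
σ = 15.8981

Verification: μ + z × σ = 59 + 1.6449 × 15.8981 = 85.15 ✓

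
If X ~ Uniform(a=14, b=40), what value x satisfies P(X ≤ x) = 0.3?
21.8000

We have X ~ Uniform(a=14, b=40).

We want to find x such that P(X ≤ x) = 0.3.

This is the 30th percentile, which means 30% of values fall below this point.

Using the inverse CDF (quantile function):
x = F⁻¹(0.3) = 21.8000

Verification: P(X ≤ 21.8000) = 0.3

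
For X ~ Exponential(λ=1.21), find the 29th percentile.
0.2830

We have X ~ Exponential(λ=1.21).

We want to find x such that P(X ≤ x) = 0.29.

This is the 29th percentile, which means 29% of values fall below this point.

Using the inverse CDF (quantile function):
x = F⁻¹(0.29) = 0.2830

Verification: P(X ≤ 0.2830) = 0.29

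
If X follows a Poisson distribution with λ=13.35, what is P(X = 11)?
0.095787

We have X ~ Poisson(λ=13.35).

For a Poisson distribution, the PMF gives us the probability of each outcome.

Using the PMF formula:
P(X = 11) = 0.095787

Rounded to 4 decimal places: 0.0958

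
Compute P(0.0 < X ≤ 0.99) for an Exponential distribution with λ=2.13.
0.878604

We have X ~ Exponential(λ=2.13).

To find P(0.0 < X ≤ 0.99), we use:
P(0.0 < X ≤ 0.99) = P(X ≤ 0.99) - P(X ≤ 0.0)
                 = F(0.99) - F(0.0)
                 = 0.878604 - 0.000000
                 = 0.878604

So there's approximately a 87.9% chance that X falls in this range.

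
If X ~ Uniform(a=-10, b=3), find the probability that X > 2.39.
0.046923

We have X ~ Uniform(a=-10, b=3).

P(X > 2.39) = 1 - P(X ≤ 2.39)
                = 1 - F(2.39)
                = 1 - 0.953077
                = 0.046923

So there's approximately a 4.7% chance that X exceeds 2.39.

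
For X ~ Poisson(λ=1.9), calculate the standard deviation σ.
1.3784

We have X ~ Poisson(λ=1.9).

For a Poisson distribution with λ=1.9:
σ = √Var(X) = 1.3784

The standard deviation is the square root of the variance.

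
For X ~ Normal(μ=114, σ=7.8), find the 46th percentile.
113.2166

We have X ~ Normal(μ=114, σ=7.8).

We want to find x such that P(X ≤ x) = 0.46.

This is the 46th percentile, which means 46% of values fall below this point.

Using the inverse CDF (quantile function):
x = F⁻¹(0.46) = 113.2166

Verification: P(X ≤ 113.2166) = 0.46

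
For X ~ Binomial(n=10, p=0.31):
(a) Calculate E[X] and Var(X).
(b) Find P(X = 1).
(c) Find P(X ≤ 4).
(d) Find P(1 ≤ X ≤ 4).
(a) E[X] = 3.1000, Var(X) = 2.1390
(b) P(X = 1) = 0.109901
(c) P(X ≤ 4) = 0.832053
(d) P(1 ≤ X ≤ 4) = 0.807591

We have X ~ Binomial(n=10, p=0.31).

(a) Moments:
E[X] = 3.1000
Var(X) = 2.1390
σ = √Var(X) = 1.4625

(b) Point probability using PMF:
P(X = 1) = 0.109901

(c) Cumulative probability using CDF:
P(X ≤ 4) = F(4) = 0.832053

(d) Range probability:
P(1 ≤ X ≤ 4) = P(X ≤ 4) - P(X ≤ 0)
                   = F(4) - F(0)
                   = 0.832053 - 0.024462
                   = 0.807591

This means approximately 80.8% of outcomes fall in the interval [1, 4].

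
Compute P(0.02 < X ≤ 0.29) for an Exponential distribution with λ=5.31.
0.684842

We have X ~ Exponential(λ=5.31).

To find P(0.02 < X ≤ 0.29), we use:
P(0.02 < X ≤ 0.29) = P(X ≤ 0.29) - P(X ≤ 0.02)
                 = F(0.29) - F(0.02)
                 = 0.785597 - 0.100755
                 = 0.684842

So there's approximately a 68.5% chance that X falls in this range.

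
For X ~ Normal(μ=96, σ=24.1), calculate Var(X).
580.8100

We have X ~ Normal(μ=96, σ=24.1).

For a Normal distribution with μ=96, σ=24.1:
Var(X) = 580.8100

The variance measures the spread of the distribution around the mean.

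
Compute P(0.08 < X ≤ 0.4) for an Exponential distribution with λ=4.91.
0.534868

We have X ~ Exponential(λ=4.91).

To find P(0.08 < X ≤ 0.4), we use:
P(0.08 < X ≤ 0.4) = P(X ≤ 0.4) - P(X ≤ 0.08)
                 = F(0.4) - F(0.08)
                 = 0.859704 - 0.324836
                 = 0.534868

So there's approximately a 53.5% chance that X falls in this range.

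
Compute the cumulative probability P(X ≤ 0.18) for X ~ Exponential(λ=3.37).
0.454799

We have X ~ Exponential(λ=3.37).

The CDF gives us P(X ≤ k).

Using the CDF:
P(X ≤ 0.18) = 0.454799

This means there's approximately a 45.5% chance that X is at most 0.18.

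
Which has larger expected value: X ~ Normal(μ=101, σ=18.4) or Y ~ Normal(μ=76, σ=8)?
X has larger mean (101.0000 > 76.0000)

Compute the expected value for each distribution:

X ~ Normal(μ=101, σ=18.4):
E[X] = 101.0000

Y ~ Normal(μ=76, σ=8):
E[Y] = 76.0000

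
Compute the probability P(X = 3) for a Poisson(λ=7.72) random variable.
0.034037

We have X ~ Poisson(λ=7.72).

For a Poisson distribution, the PMF gives us the probability of each outcome.

Using the PMF formula:
P(X = 3) = 0.034037

Rounded to 4 decimal places: 0.0340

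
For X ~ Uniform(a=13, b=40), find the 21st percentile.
18.6700

We have X ~ Uniform(a=13, b=40).

We want to find x such that P(X ≤ x) = 0.21.

This is the 21st percentile, which means 21% of values fall below this point.

Using the inverse CDF (quantile function):
x = F⁻¹(0.21) = 18.6700

Verification: P(X ≤ 18.6700) = 0.21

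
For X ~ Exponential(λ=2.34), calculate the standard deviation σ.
0.4274

We have X ~ Exponential(λ=2.34).

For an Exponential distribution with λ=2.34:
σ = √Var(X) = 0.4274

The standard deviation is the square root of the variance.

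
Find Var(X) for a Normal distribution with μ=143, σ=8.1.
65.6100

We have X ~ Normal(μ=143, σ=8.1).

For a Normal distribution with μ=143, σ=8.1:
Var(X) = 65.6100

The variance measures the spread of the distribution around the mean.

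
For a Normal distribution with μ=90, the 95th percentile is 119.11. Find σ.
σ = 17.6976

For X ~ Normal(μ, σ), the p-th percentile satisfies x = μ + z_p × σ,
where z_p = Φ⁻¹(p) is the standard normal quantile.

Step 1: z_{0.95} = Φ⁻¹(0.95) = 1.6449

Step 2: Solve for σ:
119.11 = 90 + 1.6449 × σ
σ = (119.11 - 90) / 1.6449
σ = 29.11 / 1.6449
σ = 17.6976

Verification: μ + z × σ = 90 + 1.6449 × 17.6976 = 119.11 ✓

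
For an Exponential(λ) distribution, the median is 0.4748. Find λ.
λ = 1.4599

For X ~ Exponential(λ), the CDF is F(x) = 1 - e^(-λx).
The median m satisfies F(m) = 0.5:
1 - e^(-λm) = 0.5
e^(-λm) = 0.5
λm = ln(2)
m = ln(2) / λ

Given m = 0.4748:
λ = ln(2) / 0.4748 = 0.693147 / 0.4748 = 1.4599

Verification: ln(2) / 1.4599 = 0.4748 ✓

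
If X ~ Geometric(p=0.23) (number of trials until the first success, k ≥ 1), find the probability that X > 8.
0.123574

We have X ~ Geometric(p=0.23) (number of trials until the first success, k ≥ 1).

P(X > 8) = 1 - P(X ≤ 8)
                = 1 - F(8)
                = 1 - 0.876426
                = 0.123574

So there's approximately a 12.4% chance that X exceeds 8.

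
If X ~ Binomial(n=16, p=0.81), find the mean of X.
12.9600

We have X ~ Binomial(n=16, p=0.81).

For a Binomial distribution with n=16, p=0.81:
E[X] = 12.9600

This is the expected (average) value of X.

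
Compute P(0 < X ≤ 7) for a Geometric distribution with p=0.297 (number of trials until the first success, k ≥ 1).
0.915143

We have X ~ Geometric(p=0.297) (number of trials until the first success, k ≥ 1).

To find P(0 < X ≤ 7), we use:
P(0 < X ≤ 7) = P(X ≤ 7) - P(X ≤ 0)
                 = F(7) - F(0)
                 = 0.915143 - 0.000000
                 = 0.915143

So there's approximately a 91.5% chance that X falls in this range.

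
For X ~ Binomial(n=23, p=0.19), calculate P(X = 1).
0.042379

We have X ~ Binomial(n=23, p=0.19).

For a Binomial distribution, the PMF gives us the probability of each outcome.

Using the PMF formula:
P(X = 1) = 0.042379

Rounded to 4 decimal places: 0.0424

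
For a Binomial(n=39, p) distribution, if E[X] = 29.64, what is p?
p = 0.76

For a Binomial(n, p) distribution:
E[X] = n × p

Given n = 39 and E[X] = 29.64:
29.64 = 39 × p
p = 29.64 / 39 = 0.76

Verification: Binomial(39, 0.76) has E[X] = 29.64 ✓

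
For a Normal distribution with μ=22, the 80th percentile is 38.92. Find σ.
σ = 20.1041

For X ~ Normal(μ, σ), the p-th percentile satisfies x = μ + z_p × σ,
where z_p = Φ⁻¹(p) is the standard normal quantile.

Step 1: z_{0.8} = Φ⁻¹(0.8) = 0.8416

Step 2: Solve for σ:
38.92 = 22 + 0.8416 × σ
σ = (38.92 - 22) / 0.8416
σ = 16.92 / 0.8416
σ = 20.1041

Verification: μ + z × σ = 22 + 0.8416 × 20.1041 = 38.92 ✓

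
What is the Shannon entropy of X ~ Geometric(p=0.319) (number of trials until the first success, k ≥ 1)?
1.9627 nats

We have X ~ Geometric(p=0.319) (number of trials until the first success, k ≥ 1).

The Shannon entropy measures the uncertainty or information content of the distribution.

For a Geometric distribution with p=0.319 (number of trials until the first success, k ≥ 1):
H(X) = 1.9627 nats

(In bits, this would be 2.8316 bits.)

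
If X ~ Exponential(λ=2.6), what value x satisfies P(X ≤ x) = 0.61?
0.3622

We have X ~ Exponential(λ=2.6).

We want to find x such that P(X ≤ x) = 0.61.

This is the 61st percentile, which means 61% of values fall below this point.

Using the inverse CDF (quantile function):
x = F⁻¹(0.61) = 0.3622

Verification: P(X ≤ 0.3622) = 0.61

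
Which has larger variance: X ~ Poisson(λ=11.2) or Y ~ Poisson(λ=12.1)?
Y has larger variance (12.1000 > 11.2000)

Compute the variance for each distribution:

X ~ Poisson(λ=11.2):
Var(X) = 11.2000

Y ~ Poisson(λ=12.1):
Var(Y) = 12.1000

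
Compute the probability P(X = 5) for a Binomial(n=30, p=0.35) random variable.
0.015740

We have X ~ Binomial(n=30, p=0.35).

For a Binomial distribution, the PMF gives us the probability of each outcome.

Using the PMF formula:
P(X = 5) = 0.015740

Rounded to 4 decimal places: 0.0157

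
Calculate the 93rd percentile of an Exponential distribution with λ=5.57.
0.4774

We have X ~ Exponential(λ=5.57).

We want to find x such that P(X ≤ x) = 0.93.

This is the 93rd percentile, which means 93% of values fall below this point.

Using the inverse CDF (quantile function):
x = F⁻¹(0.93) = 0.4774

Verification: P(X ≤ 0.4774) = 0.93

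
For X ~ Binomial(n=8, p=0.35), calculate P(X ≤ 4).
0.893909

We have X ~ Binomial(n=8, p=0.35).

The CDF gives us P(X ≤ k).

Using the CDF:
P(X ≤ 4) = 0.893909

This means there's approximately a 89.4% chance that X is at most 4.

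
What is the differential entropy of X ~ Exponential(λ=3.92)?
-0.3661 nats

We have X ~ Exponential(λ=3.92).

The differential entropy measures the uncertainty or information content of the distribution.

For an Exponential distribution with λ=3.92:
h(X) = -0.3661 nats

(In bits, this would be -0.5282 bits.)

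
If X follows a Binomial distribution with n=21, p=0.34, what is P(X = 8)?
0.163850

We have X ~ Binomial(n=21, p=0.34).

For a Binomial distribution, the PMF gives us the probability of each outcome.

Using the PMF formula:
P(X = 8) = 0.163850

Rounded to 4 decimal places: 0.1638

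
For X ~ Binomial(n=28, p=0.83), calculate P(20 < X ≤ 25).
0.788010

We have X ~ Binomial(n=28, p=0.83).

To find P(20 < X ≤ 25), we use:
P(20 < X ≤ 25) = P(X ≤ 25) - P(X ≤ 20)
                 = F(25) - F(20)
                 = 0.877496 - 0.089486
                 = 0.788010

So there's approximately a 78.8% chance that X falls in this range.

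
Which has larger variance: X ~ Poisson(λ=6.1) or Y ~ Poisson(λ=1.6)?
X has larger variance (6.1000 > 1.6000)

Compute the variance for each distribution:

X ~ Poisson(λ=6.1):
Var(X) = 6.1000

Y ~ Poisson(λ=1.6):
Var(Y) = 1.6000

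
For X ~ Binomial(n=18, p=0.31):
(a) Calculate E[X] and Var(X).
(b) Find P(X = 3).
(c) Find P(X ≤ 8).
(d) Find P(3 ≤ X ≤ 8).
(a) E[X] = 5.5800, Var(X) = 3.8502
(b) P(X = 3) = 0.093006
(c) P(X ≤ 8) = 0.928013
(d) P(3 ≤ X ≤ 8) = 0.877777

We have X ~ Binomial(n=18, p=0.31).

(a) Moments:
E[X] = 5.5800
Var(X) = 3.8502
σ = √Var(X) = 1.9622

(b) Point probability using PMF:
P(X = 3) = 0.093006

(c) Cumulative probability using CDF:
P(X ≤ 8) = F(8) = 0.928013

(d) Range probability:
P(3 ≤ X ≤ 8) = P(X ≤ 8) - P(X ≤ 2)
                   = F(8) - F(2)
                   = 0.928013 - 0.050236
                   = 0.877777

This means approximately 87.8% of outcomes fall in the interval [3, 8].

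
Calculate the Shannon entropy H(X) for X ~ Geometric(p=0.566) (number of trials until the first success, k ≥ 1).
1.2092 nats

We have X ~ Geometric(p=0.566) (number of trials until the first success, k ≥ 1).

The Shannon entropy measures the uncertainty or information content of the distribution.

For a Geometric distribution with p=0.566 (number of trials until the first success, k ≥ 1):
H(X) = 1.2092 nats

(In bits, this would be 1.7445 bits.)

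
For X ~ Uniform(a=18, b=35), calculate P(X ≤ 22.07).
0.239412

We have X ~ Uniform(a=18, b=35).

The CDF gives us P(X ≤ k).

Using the CDF:
P(X ≤ 22.07) = 0.239412

This means there's approximately a 23.9% chance that X is at most 22.07.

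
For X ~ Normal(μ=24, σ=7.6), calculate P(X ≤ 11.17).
0.045690

We have X ~ Normal(μ=24, σ=7.6).

The CDF gives us P(X ≤ k).

Using the CDF:
P(X ≤ 11.17) = 0.045690

This means there's approximately a 4.6% chance that X is at most 11.17.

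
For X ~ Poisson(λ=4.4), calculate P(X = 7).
0.077775

We have X ~ Poisson(λ=4.4).

For a Poisson distribution, the PMF gives us the probability of each outcome.

Using the PMF formula:
P(X = 7) = 0.077775

Rounded to 4 decimal places: 0.0778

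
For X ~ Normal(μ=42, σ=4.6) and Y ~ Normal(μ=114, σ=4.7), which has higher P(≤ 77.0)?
X has higher probability (P(X ≤ 77.0) = 1.0000 > P(Y ≤ 77.0) = 0.0000)

Compute P(≤ 77.0) for each distribution:

X ~ Normal(μ=42, σ=4.6):
P(X ≤ 77.0) = 1.0000

Y ~ Normal(μ=114, σ=4.7):
P(Y ≤ 77.0) = 0.0000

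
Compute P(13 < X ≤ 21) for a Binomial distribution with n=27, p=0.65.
0.895700

We have X ~ Binomial(n=27, p=0.65).

To find P(13 < X ≤ 21), we use:
P(13 < X ≤ 21) = P(X ≤ 21) - P(X ≤ 13)
                 = F(21) - F(13)
                 = 0.949323 - 0.053623
                 = 0.895700

So there's approximately a 89.6% chance that X falls in this range.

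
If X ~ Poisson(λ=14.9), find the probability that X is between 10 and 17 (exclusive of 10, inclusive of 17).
0.633868

We have X ~ Poisson(λ=14.9).

To find P(10 < X ≤ 17), we use:
P(10 < X ≤ 17) = P(X ≤ 17) - P(X ≤ 10)
                 = F(17) - F(10)
                 = 0.757275 - 0.123407
                 = 0.633868

So there's approximately a 63.4% chance that X falls in this range.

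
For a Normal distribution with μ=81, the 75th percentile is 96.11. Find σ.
σ = 22.4021

For X ~ Normal(μ, σ), the p-th percentile satisfies x = μ + z_p × σ,
where z_p = Φ⁻¹(p) is the standard normal quantile.

Step 1: z_{0.75} = Φ⁻¹(0.75) = 0.6745

Step 2: Solve for σ:
96.11 = 81 + 0.6745 × σ
σ = (96.11 - 81) / 0.6745
σ = 15.11 / 0.6745
σ = 22.4021

Verification: μ + z × σ = 81 + 0.6745 × 22.4021 = 96.11 ✓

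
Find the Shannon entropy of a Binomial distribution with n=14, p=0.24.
1.8749 nats

We have X ~ Binomial(n=14, p=0.24).

The Shannon entropy measures the uncertainty or information content of the distribution.

For a Binomial distribution with n=14, p=0.24:
H(X) = 1.8749 nats

(In bits, this would be 2.7049 bits.)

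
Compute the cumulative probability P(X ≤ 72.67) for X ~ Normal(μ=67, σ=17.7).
0.625644

We have X ~ Normal(μ=67, σ=17.7).

The CDF gives us P(X ≤ k).

Using the CDF:
P(X ≤ 72.67) = 0.625644

This means there's approximately a 62.6% chance that X is at most 72.67.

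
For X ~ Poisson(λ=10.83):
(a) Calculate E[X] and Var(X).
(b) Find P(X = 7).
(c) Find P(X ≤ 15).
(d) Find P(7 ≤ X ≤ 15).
(a) E[X] = 10.8300, Var(X) = 10.8300
(b) P(X = 7) = 0.068637
(c) P(X ≤ 15) = 0.916186
(d) P(7 ≤ X ≤ 15) = 0.830310

We have X ~ Poisson(λ=10.83).

(a) Moments:
E[X] = 10.8300
Var(X) = 10.8300
σ = √Var(X) = 3.2909

(b) Point probability using PMF:
P(X = 7) = 0.068637

(c) Cumulative probability using CDF:
P(X ≤ 15) = F(15) = 0.916186

(d) Range probability:
P(7 ≤ X ≤ 15) = P(X ≤ 15) - P(X ≤ 6)
                   = F(15) - F(6)
                   = 0.916186 - 0.085876
                   = 0.830310

This means approximately 83.0% of outcomes fall in the interval [7, 15].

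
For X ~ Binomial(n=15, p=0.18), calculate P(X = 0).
0.050957

We have X ~ Binomial(n=15, p=0.18).

For a Binomial distribution, the PMF gives us the probability of each outcome.

Using the PMF formula:
P(X = 0) = 0.050957

Rounded to 4 decimal places: 0.0510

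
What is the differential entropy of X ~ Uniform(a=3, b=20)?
2.8332 nats

We have X ~ Uniform(a=3, b=20).

The differential entropy measures the uncertainty or information content of the distribution.

For a Uniform distribution with a=3, b=20:
h(X) = 2.8332 nats

(In bits, this would be 4.0875 bits.)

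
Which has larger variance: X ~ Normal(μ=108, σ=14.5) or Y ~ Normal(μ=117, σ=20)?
Y has larger variance (400.0000 > 210.2500)

Compute the variance for each distribution:

X ~ Normal(μ=108, σ=14.5):
Var(X) = 210.2500

Y ~ Normal(μ=117, σ=20):
Var(Y) = 400.0000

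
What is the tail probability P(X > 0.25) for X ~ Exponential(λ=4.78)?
0.302704

We have X ~ Exponential(λ=4.78).

P(X > 0.25) = 1 - P(X ≤ 0.25)
                = 1 - F(0.25)
                = 1 - 0.697296
                = 0.302704

So there's approximately a 30.3% chance that X exceeds 0.25.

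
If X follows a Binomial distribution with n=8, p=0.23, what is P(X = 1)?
0.295293

We have X ~ Binomial(n=8, p=0.23).

For a Binomial distribution, the PMF gives us the probability of each outcome.

Using the PMF formula:
P(X = 1) = 0.295293

Rounded to 4 decimal places: 0.2953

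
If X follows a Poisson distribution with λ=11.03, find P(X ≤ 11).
0.575685

We have X ~ Poisson(λ=11.03).

The CDF gives us P(X ≤ k).

Using the CDF:
P(X ≤ 11) = 0.575685

This means there's approximately a 57.6% chance that X is at most 11.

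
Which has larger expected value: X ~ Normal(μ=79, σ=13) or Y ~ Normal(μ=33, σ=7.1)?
X has larger mean (79.0000 > 33.0000)

Compute the expected value for each distribution:

X ~ Normal(μ=79, σ=13):
E[X] = 79.0000

Y ~ Normal(μ=33, σ=7.1):
E[Y] = 33.0000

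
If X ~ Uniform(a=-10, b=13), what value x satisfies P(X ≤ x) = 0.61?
4.0300

We have X ~ Uniform(a=-10, b=13).

We want to find x such that P(X ≤ x) = 0.61.

This is the 61st percentile, which means 61% of values fall below this point.

Using the inverse CDF (quantile function):
x = F⁻¹(0.61) = 4.0300

Verification: P(X ≤ 4.0300) = 0.61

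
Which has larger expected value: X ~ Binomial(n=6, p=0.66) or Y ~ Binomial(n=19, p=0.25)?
Y has larger mean (4.7500 > 3.9600)

Compute the expected value for each distribution:

X ~ Binomial(n=6, p=0.66):
E[X] = 3.9600

Y ~ Binomial(n=19, p=0.25):
E[Y] = 4.7500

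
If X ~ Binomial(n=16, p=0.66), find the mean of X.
10.5600

We have X ~ Binomial(n=16, p=0.66).

For a Binomial distribution with n=16, p=0.66:
E[X] = 10.5600

This is the expected (average) value of X.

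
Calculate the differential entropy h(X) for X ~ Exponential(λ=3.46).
-0.2413 nats

We have X ~ Exponential(λ=3.46).

The differential entropy measures the uncertainty or information content of the distribution.

For an Exponential distribution with λ=3.46:
h(X) = -0.2413 nats

(In bits, this would be -0.3481 bits.)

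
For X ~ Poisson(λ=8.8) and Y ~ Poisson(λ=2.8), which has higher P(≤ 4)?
Y has higher probability (P(Y ≤ 4) = 0.8477 > P(X ≤ 4) = 0.0621)

Compute P(≤ 4) for each distribution:

X ~ Poisson(λ=8.8):
P(X ≤ 4) = 0.0621

Y ~ Poisson(λ=2.8):
P(Y ≤ 4) = 0.8477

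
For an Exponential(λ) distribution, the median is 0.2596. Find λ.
λ = 2.6701

For X ~ Exponential(λ), the CDF is F(x) = 1 - e^(-λx).
The median m satisfies F(m) = 0.5:
1 - e^(-λm) = 0.5
e^(-λm) = 0.5
λm = ln(2)
m = ln(2) / λ

Given m = 0.2596:
λ = ln(2) / 0.2596 = 0.693147 / 0.2596 = 2.6701

Verification: ln(2) / 2.6701 = 0.2596 ✓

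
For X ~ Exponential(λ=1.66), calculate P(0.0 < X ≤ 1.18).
0.858972

We have X ~ Exponential(λ=1.66).

To find P(0.0 < X ≤ 1.18), we use:
P(0.0 < X ≤ 1.18) = P(X ≤ 1.18) - P(X ≤ 0.0)
                 = F(1.18) - F(0.0)
                 = 0.858972 - 0.000000
                 = 0.858972

So there's approximately a 85.9% chance that X falls in this range.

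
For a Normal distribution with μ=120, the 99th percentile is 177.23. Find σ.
σ = 24.6008

For X ~ Normal(μ, σ), the p-th percentile satisfies x = μ + z_p × σ,
where z_p = Φ⁻¹(p) is the standard normal quantile.

Step 1: z_{0.99} = Φ⁻¹(0.99) = 2.3263

Step 2: Solve for σ:
177.23 = 120 + 2.3263 × σ
σ = (177.23 - 120) / 2.3263
σ = 57.23 / 2.3263
σ = 24.6008

Verification: μ + z × σ = 120 + 2.3263 × 24.6008 = 177.23 ✓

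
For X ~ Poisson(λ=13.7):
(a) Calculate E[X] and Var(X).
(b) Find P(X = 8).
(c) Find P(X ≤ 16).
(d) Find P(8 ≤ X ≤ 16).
(a) E[X] = 13.7000, Var(X) = 13.7000
(b) P(X = 8) = 0.034547
(c) P(X ≤ 16) = 0.781305
(d) P(8 ≤ X ≤ 16) = 0.744060

We have X ~ Poisson(λ=13.7).

(a) Moments:
E[X] = 13.7000
Var(X) = 13.7000
σ = √Var(X) = 3.7014

(b) Point probability using PMF:
P(X = 8) = 0.034547

(c) Cumulative probability using CDF:
P(X ≤ 16) = F(16) = 0.781305

(d) Range probability:
P(8 ≤ X ≤ 16) = P(X ≤ 16) - P(X ≤ 7)
                   = F(16) - F(7)
                   = 0.781305 - 0.037246
                   = 0.744060

This means approximately 74.4% of outcomes fall in the interval [8, 16].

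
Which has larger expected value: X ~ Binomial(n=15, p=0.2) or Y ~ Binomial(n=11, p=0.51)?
Y has larger mean (5.6100 > 3.0000)

Compute the expected value for each distribution:

X ~ Binomial(n=15, p=0.2):
E[X] = 3.0000

Y ~ Binomial(n=11, p=0.51):
E[Y] = 5.6100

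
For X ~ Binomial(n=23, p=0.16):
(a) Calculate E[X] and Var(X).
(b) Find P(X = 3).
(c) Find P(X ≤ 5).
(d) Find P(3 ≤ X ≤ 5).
(a) E[X] = 3.6800, Var(X) = 3.0912
(b) P(X = 3) = 0.221904
(c) P(X ≤ 5) = 0.850198
(d) P(3 ≤ X ≤ 5) = 0.586208

We have X ~ Binomial(n=23, p=0.16).

(a) Moments:
E[X] = 3.6800
Var(X) = 3.0912
σ = √Var(X) = 1.7582

(b) Point probability using PMF:
P(X = 3) = 0.221904

(c) Cumulative probability using CDF:
P(X ≤ 5) = F(5) = 0.850198

(d) Range probability:
P(3 ≤ X ≤ 5) = P(X ≤ 5) - P(X ≤ 2)
                   = F(5) - F(2)
                   = 0.850198 - 0.263990
                   = 0.586208

This means approximately 58.6% of outcomes fall in the interval [3, 5].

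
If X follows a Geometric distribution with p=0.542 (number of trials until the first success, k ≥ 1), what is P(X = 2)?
0.248236

We have X ~ Geometric(p=0.542) (number of trials until the first success, k ≥ 1).

For a Geometric distribution, the PMF gives us the probability of each outcome.

Using the PMF formula:
P(X = 2) = 0.248236

Rounded to 4 decimal places: 0.2482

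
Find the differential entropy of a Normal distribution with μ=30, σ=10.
3.7215 nats

We have X ~ Normal(μ=30, σ=10).

The differential entropy measures the uncertainty or information content of the distribution.

For a Normal distribution with μ=30, σ=10:
h(X) = 3.7215 nats

(In bits, this would be 5.3690 bits.)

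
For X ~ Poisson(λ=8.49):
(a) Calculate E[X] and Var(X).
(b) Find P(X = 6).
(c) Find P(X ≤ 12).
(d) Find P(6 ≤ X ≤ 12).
(a) E[X] = 8.4900, Var(X) = 8.4900
(b) P(X = 6) = 0.106894
(c) P(X ≤ 12) = 0.909686
(d) P(6 ≤ X ≤ 12) = 0.759335

We have X ~ Poisson(λ=8.49).

(a) Moments:
E[X] = 8.4900
Var(X) = 8.4900
σ = √Var(X) = 2.9138

(b) Point probability using PMF:
P(X = 6) = 0.106894

(c) Cumulative probability using CDF:
P(X ≤ 12) = F(12) = 0.909686

(d) Range probability:
P(6 ≤ X ≤ 12) = P(X ≤ 12) - P(X ≤ 5)
                   = F(12) - F(5)
                   = 0.909686 - 0.150351
                   = 0.759335

This means approximately 75.9% of outcomes fall in the interval [6, 12].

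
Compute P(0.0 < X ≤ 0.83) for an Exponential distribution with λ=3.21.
0.930352

We have X ~ Exponential(λ=3.21).

To find P(0.0 < X ≤ 0.83), we use:
P(0.0 < X ≤ 0.83) = P(X ≤ 0.83) - P(X ≤ 0.0)
                 = F(0.83) - F(0.0)
                 = 0.930352 - 0.000000
                 = 0.930352

So there's approximately a 93.0% chance that X falls in this range.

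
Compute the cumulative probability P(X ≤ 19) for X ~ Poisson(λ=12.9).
0.959986

We have X ~ Poisson(λ=12.9).

The CDF gives us P(X ≤ k).

Using the CDF:
P(X ≤ 19) = 0.959986

This means there's approximately a 96.0% chance that X is at most 19.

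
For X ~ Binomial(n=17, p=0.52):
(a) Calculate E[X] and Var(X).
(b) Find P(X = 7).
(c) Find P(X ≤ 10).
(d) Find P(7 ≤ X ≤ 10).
(a) E[X] = 8.8400, Var(X) = 4.2432
(b) P(X = 7) = 0.129811
(c) P(X ≤ 10) = 0.788992
(d) P(7 ≤ X ≤ 10) = 0.661073

We have X ~ Binomial(n=17, p=0.52).

(a) Moments:
E[X] = 8.8400
Var(X) = 4.2432
σ = √Var(X) = 2.0599

(b) Point probability using PMF:
P(X = 7) = 0.129811

(c) Cumulative probability using CDF:
P(X ≤ 10) = F(10) = 0.788992

(d) Range probability:
P(7 ≤ X ≤ 10) = P(X ≤ 10) - P(X ≤ 6)
                   = F(10) - F(6)
                   = 0.788992 - 0.127918
                   = 0.661073

This means approximately 66.1% of outcomes fall in the interval [7, 10].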